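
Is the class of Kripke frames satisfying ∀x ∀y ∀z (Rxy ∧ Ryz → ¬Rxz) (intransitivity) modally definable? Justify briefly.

Modal frame validity is preserved under surjective bounded morphisms.
The 7-cycle (worlds 0,1,2,3,4,5,6 with 0→1→2→3→4→5→6→0) is intransitive. Mapping every world to a single reflexive point • is a surjective bounded morphism; the reflexive point is not intransitive (R••∧R•• but R••).
So the class is not modally definable.

Not definable by any modal formula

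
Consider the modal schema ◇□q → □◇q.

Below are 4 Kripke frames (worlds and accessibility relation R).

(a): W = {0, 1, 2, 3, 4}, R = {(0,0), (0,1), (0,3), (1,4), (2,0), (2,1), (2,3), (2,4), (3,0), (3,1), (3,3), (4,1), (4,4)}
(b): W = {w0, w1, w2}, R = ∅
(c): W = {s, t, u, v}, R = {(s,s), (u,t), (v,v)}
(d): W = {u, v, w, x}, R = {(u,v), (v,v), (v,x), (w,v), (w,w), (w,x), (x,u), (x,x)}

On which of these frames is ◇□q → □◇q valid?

Frame correspondent (Sahlqvist): ∀x ∀y ∀z (Rxy ∧ Rxz → ∃w (Ryw ∧ Rzw)) — i.e. convergence.
(a): fails — R00 and R01 but 0 and 1 have no common successor.
(b): holds.
(c): fails — Rut and Rut but t and t have no common successor.
(d): fails — Rxu and Rxx but u and x have no common successor.

(b)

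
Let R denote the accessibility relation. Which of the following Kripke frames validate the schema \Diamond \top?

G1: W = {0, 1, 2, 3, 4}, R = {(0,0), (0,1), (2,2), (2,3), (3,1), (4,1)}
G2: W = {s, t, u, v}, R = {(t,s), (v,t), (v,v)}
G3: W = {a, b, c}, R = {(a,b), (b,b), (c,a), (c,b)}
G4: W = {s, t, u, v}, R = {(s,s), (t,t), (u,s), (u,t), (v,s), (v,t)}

G3, G4

The schema corresponds to seriality: \forall x \exists y Rxy.
G1: fails — world 1 has no successor.
G2: fails — world s has no successor.
G3: ✓.
G4: ✓.
Valid on: G3, G4.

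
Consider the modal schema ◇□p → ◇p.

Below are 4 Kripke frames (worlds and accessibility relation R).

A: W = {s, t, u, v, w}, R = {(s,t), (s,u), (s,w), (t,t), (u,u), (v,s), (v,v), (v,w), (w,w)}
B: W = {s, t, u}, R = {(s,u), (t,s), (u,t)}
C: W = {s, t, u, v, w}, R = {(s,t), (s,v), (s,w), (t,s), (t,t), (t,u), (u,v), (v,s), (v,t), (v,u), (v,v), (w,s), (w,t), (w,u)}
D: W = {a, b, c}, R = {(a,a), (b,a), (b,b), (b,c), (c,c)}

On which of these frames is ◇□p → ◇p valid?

This is the axiom for a generalized confluence (Geach) condition; its first-order frame correspondent is ∀x ∀y (xRy → ∃w (yRw ∧ xRw)).
A: holds.
B: fails — sRu but no w with uRw and sRw.
C: fails — tRu but no w* with uRw* and tRw*.
D: holds.

A, D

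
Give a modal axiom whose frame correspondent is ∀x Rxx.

The condition is reflexivity. The T schema □r → r defines it.
Suppose □r→r is valid. At any x set V(r)={w : Rxw}. Then □r holds at x, so r holds at x, i.e. Rxx.

□r → r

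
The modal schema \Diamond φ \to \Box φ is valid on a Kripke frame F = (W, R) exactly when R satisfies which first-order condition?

Suppose ◇φ→□φ is valid. Take Rxy, Rxz and set V(φ)={y}. Then ◇φ at x, so □φ at x, so φ at z, i.e. z=y.

partial functionality: \forall x \forall y \forall z (Rxy \wedge Rxz \to y = z)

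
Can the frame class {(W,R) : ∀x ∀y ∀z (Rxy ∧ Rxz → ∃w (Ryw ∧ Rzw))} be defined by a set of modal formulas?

Definable; ◇□p → □◇p defines it

Yes: it is convergence, defined by the .2 schema ◇□p → □◇p.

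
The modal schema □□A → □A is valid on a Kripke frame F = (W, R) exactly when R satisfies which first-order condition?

Suppose □□A→□A is valid. Take Rxy and set V(A)={w : xR²w}. Then □□A at x, so □A at x, so A at y, i.e. ∃z(Rxz∧Rzy).
The converse is a direct semantic check.
Frame condition: ∀x ∀y (Rxy → ∃z (Rxz ∧ Rzy)).

Density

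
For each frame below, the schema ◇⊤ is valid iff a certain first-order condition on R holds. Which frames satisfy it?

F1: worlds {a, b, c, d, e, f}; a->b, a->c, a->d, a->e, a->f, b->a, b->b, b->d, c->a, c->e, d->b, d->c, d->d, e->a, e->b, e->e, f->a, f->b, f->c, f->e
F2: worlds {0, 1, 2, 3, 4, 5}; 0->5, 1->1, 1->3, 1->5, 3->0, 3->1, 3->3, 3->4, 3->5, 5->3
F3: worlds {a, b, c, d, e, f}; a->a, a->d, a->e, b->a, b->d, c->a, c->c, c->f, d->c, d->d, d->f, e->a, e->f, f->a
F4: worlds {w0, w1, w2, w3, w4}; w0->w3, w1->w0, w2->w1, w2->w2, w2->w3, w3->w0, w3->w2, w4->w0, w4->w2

Frame correspondent (Sahlqvist): ∀x ∃y Rxy — i.e. seriality.
F1: ✓.
F2: fails — world 2 has no successor.
F3: ✓.
F4: ✓.

F1, F3, F4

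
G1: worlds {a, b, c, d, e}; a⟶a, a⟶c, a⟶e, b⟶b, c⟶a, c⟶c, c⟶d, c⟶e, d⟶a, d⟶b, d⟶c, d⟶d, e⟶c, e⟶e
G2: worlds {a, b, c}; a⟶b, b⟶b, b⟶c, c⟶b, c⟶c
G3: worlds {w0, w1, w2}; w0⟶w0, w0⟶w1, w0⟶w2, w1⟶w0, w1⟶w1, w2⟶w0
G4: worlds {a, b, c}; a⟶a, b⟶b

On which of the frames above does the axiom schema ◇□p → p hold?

This is the axiom for symmetry; its first-order frame correspondent is ∀x ∀y (Rxy → Ryx).
G1: fails — Rae but not Rea.
G2: fails — Rab but not Rba.
G3: holds.
G4: holds.

G3, G4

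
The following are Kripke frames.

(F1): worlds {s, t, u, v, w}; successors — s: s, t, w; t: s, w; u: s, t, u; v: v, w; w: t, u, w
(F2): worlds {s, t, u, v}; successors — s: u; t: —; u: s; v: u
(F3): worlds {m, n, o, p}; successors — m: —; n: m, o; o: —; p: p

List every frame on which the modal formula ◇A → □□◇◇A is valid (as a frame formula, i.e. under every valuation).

(F3)

Frame correspondent (Sahlqvist): ∀x ∀y ∀z ((xRy ∧ xR²z) → ∃w (y = w ∧ zR²w)) — i.e. a generalized confluence (Geach) condition.
(F1): fails — vRv, vR²t but no w* with v=w* and tR²w*.
(F2): fails — sRu, sR²s but no w with u=w and sR²w.
(F3): holds.
Valid on: (F3).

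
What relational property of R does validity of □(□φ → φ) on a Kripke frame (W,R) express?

Shift-reflexivity

Suppose □(□φ→φ) is valid. Take Rxy and set V(φ)={w : Ryw}. Then at y, □φ holds; since □(□φ→φ) at x, □φ→φ at y, so φ at y, i.e. Ryy.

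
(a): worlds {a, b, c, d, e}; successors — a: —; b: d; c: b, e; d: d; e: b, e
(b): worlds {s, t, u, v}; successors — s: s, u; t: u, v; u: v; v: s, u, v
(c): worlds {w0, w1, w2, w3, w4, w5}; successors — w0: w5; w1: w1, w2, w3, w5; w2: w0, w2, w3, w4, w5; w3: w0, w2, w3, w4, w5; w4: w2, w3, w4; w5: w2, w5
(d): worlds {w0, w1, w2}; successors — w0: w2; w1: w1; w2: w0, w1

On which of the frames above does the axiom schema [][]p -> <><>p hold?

This is the axiom for a generalized confluence (Geach) condition; its first-order frame correspondent is forall x exists w (x R^2 w & x R^2 w).
(a): fails — at a but no w with aR²w and aR²w.
(b): satisfies the condition.
(c): satisfies the condition.
(d): satisfies the condition.
Valid on: (b), (c), (d).

(b), (c), (d)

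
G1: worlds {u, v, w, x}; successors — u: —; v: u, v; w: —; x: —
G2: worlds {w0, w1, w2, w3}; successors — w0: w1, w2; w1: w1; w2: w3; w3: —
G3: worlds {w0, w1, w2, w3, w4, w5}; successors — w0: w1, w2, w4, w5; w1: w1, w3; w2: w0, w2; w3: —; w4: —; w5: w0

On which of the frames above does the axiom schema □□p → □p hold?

G1

The schema corresponds to density: ∀x ∀y (Rxy → ∃z (Rxz ∧ Rzy)).
G1: satisfies the condition.
G2: fails — Rw0w2 but no z with Rw0z and Rzw2.
G3: fails — Rw0w4 but no z with Rw0z and Rzw4.
Valid on: G1.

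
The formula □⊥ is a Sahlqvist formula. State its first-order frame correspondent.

emptiness of R: ∀x ∀y ¬Rxy

This is the Ver axiom.
Its frame correspondent is emptiness of R — ∀x ∀y ¬Rxy.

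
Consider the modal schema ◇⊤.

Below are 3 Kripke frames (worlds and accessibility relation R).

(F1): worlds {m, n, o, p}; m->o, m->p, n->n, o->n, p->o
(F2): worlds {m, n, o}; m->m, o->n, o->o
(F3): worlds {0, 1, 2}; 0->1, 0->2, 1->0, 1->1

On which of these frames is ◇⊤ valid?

Frame correspondent (Sahlqvist): ∀x ∃y Rxy — i.e. seriality.
(F1): satisfies the condition.
(F2): fails — world n has no successor.
(F3): fails — world 2 has no successor.

(F1)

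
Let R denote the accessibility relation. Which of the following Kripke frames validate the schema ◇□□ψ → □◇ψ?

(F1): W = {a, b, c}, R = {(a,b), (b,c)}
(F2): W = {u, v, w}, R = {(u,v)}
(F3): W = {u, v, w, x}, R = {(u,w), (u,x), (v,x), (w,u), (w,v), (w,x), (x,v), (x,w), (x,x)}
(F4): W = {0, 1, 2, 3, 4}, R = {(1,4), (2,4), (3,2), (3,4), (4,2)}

Frame correspondent (Sahlqvist): ∀x ∀y ∀z ((xRy ∧ xRz) → ∃w (yR²w ∧ zRw)) — i.e. a generalized confluence (Geach) condition.
(F1): fails — aRb, aRb but no w with bR²w and bRw.
(F2): fails — uRv, uRv but no t with vR²t and vRt.
(F3): holds.
(F4): fails — 1R4, 1R4 but no w with 4R²w and 4Rw.
Valid on: (F3).

(F3)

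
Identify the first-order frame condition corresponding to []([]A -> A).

shift-reflexivity

Suppose □(□A→A) is valid. Take Rxy and set V(A)={w : Ryw}. Then at y, □A holds; since □(□A→A) at x, □A→A at y, so A at y, i.e. Ryy.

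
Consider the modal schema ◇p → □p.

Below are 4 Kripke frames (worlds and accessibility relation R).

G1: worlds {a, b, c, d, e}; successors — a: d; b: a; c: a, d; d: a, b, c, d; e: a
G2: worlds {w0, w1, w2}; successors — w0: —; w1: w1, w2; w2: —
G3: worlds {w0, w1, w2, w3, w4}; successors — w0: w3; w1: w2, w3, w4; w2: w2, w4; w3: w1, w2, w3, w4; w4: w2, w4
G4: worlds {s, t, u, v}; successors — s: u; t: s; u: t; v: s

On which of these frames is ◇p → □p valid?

G4

The schema corresponds to partial functionality: ∀x ∀y ∀z (Rxy ∧ Rxz → y = z).
G1: fails — c sees both a and d.
G2: fails — w1 sees both w1 and w2.
G3: fails — w1 sees both w2 and w3.
G4: condition met.
Valid on: G4.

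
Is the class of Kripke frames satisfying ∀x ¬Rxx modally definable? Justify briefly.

If a class were modally definable it would be closed under surjective bounded morphisms (Goldblatt–Thomason).
The 5-cycle (worlds a,b,c,d,e with a→b→c→d→e→a) is irreflexive, and the map sending every world to a single reflexive point • is a surjective bounded morphism (forth: every edge maps to (•,•); back: every world has a successor). So any modal formula valid on the 5-cycle is also valid on the reflexive point, which is not irreflexive.
So the class is not modally definable.

No — not modally definable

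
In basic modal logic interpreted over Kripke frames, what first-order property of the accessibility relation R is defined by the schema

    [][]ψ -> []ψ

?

Density

This is the C4 axiom.
Its frame correspondent is density — forall x forall y (Rxy -> exists z (Rxz & Rzy)).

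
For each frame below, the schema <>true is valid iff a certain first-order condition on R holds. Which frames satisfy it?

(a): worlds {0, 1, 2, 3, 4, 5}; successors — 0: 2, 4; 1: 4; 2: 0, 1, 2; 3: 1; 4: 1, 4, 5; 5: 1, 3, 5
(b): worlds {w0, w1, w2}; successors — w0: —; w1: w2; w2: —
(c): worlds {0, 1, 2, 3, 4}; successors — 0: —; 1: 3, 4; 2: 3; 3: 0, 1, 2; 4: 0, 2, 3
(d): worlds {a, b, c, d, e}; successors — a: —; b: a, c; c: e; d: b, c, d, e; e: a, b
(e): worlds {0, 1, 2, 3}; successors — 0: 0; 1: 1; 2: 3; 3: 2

(a), (e)

This is the axiom for seriality; its first-order frame correspondent is forall x exists y Rxy.
(a): satisfies the condition.
(b): fails — world w0 has no successor.
(c): fails — world 0 has no successor.
(d): fails — world a has no successor.
(e): satisfies the condition.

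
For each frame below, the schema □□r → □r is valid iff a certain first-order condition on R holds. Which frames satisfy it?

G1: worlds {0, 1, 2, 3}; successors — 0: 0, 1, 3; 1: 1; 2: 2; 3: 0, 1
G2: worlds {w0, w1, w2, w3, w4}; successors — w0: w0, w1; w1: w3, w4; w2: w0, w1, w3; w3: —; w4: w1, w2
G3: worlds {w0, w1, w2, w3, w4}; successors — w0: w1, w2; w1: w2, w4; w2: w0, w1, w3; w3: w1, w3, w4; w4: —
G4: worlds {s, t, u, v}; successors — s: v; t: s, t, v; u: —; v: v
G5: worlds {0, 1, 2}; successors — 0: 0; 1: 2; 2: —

G1, G4

This is the axiom for density; its first-order frame correspondent is ∀x ∀y (Rxy → ∃z (Rxz ∧ Rzy)).
G1: holds.
G2: fails — Rw1w3 but no z with Rw1z and Rzw3.
G3: fails — Rw1w2 but no z with Rw1z and Rzw2.
G4: holds.
G5: fails — R12 but no z with R1z and Rz2.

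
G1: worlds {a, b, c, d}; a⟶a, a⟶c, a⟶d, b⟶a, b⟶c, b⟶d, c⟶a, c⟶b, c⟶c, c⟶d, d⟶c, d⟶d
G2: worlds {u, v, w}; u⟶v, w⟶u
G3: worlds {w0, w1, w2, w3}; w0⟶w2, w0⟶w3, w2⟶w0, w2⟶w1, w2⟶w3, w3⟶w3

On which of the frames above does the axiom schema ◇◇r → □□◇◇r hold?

G1

The schema corresponds to a generalized confluence (Geach) condition: ∀x ∀y ∀z ((xR²y ∧ xR²z) → ∃w (y = w ∧ zR²w)).
G1: satisfies the condition.
G2: fails — wR²v, wR²v but no t with v=t and vR²t.
G3: fails — w0R²w0, w0R²w1 but no w with w0=w and w1R²w.
Valid on: G1.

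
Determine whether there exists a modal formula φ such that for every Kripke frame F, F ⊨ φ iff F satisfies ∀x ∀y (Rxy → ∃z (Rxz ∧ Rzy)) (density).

The condition is density. A defining modal formula is □□q → □q.

Definable; □□q → □q defines it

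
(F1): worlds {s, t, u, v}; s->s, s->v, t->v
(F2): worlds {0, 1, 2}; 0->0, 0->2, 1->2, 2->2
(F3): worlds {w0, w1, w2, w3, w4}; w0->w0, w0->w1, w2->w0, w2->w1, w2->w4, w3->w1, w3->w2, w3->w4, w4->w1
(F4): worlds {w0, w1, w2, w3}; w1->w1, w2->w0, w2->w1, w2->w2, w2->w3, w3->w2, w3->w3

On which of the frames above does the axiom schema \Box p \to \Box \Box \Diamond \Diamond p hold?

This is the axiom for a generalized confluence (Geach) condition; its first-order frame correspondent is \forall x \forall z (x R^2 z \to \exists w (xRw \wedge z R^2 w)).
(F1): fails — sR²v but no w with sRw and vR²w.
(F2): satisfies the condition.
(F3): fails — w0R²w1 but no w with w0Rw and w1R²w.
(F4): fails — w2R²w0 but no w with w2Rw and w0R²w.

(F2)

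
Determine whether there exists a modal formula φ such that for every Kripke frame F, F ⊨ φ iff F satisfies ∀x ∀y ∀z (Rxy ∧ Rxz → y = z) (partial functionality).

The condition is partial functionality. A defining modal formula is ◇p → □p.

Yes — defined by ◇p → □p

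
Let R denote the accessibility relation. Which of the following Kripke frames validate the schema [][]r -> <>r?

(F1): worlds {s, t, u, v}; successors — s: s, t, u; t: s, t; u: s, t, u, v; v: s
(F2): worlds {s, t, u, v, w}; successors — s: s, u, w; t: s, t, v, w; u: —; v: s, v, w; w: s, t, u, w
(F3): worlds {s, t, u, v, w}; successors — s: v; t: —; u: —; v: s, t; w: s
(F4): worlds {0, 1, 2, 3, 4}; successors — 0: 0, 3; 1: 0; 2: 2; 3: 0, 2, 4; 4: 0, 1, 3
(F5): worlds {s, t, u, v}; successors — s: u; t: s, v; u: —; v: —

Frame correspondent (Sahlqvist): forall x exists w (x R^2 w & xRw) — i.e. a generalized confluence (Geach) condition.
(F1): condition met.
(F2): fails — at u but no w* with uR²w* and uRw*.
(F3): fails — at s but no w* with sR²w* and sRw*.
(F4): condition met.
(F5): fails — at s but no w with sR²w and sRw.
Valid on: (F1), (F4).

(F1), (F4)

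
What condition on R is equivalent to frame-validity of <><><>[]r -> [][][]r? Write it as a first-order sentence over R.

forall x forall y forall z ((x R^3 y & x R^3 z) -> exists w (yRw & z = w))

This is a Sahlqvist (Geach-type) schema ◇^3□^1r → □^3◇^0r.
Minimal-valuation argument: fix x; take any y with xR^3y and any z with xR^3z. Set V(r) to the set of worlds R-reachable from y in exactly 1 step. Then □^1r holds at y, so the antecedent holds at x; validity forces ◇^0r at z, giving a w with zR^0w and yR^1w.
First-order correspondent: forall x forall y forall z ((x R^3 y & x R^3 z) -> exists w (yRw & z = w)).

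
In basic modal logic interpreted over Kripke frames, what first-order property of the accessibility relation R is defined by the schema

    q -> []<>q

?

Suppose q→□◇q is valid. Take Rxy and set V(q)={x}. Then q at x, so □◇q at x, so ◇q at y, so some z with Ryz has q; z=x, i.e. Ryx.

Symmetry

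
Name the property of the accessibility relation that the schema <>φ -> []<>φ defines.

Suppose ◇φ→□◇φ is valid. Take Rxy, Rxz and set V(φ)={y}. Then ◇φ at x, so □◇φ at x, so ◇φ at z, so some w with Rzw has φ; w=y, i.e. Rzy. By symmetry of the argument, Ryz.
Conversely, any frame satisfying forall x forall y forall z (Rxy & Rxz -> Ryz) validates the schema.
So the correspondent is the Euclidean property.

the Euclidean property: forall x forall y forall z (Rxy & Rxz -> Ryz)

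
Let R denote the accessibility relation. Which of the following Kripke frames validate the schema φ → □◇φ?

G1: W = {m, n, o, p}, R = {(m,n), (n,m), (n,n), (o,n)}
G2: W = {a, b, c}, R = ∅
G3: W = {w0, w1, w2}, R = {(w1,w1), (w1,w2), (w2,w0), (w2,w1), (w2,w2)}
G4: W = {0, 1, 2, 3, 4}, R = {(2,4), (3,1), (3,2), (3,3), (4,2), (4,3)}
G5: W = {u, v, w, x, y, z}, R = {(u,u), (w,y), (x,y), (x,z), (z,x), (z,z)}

Frame correspondent (Sahlqvist): ∀x ∀y (Rxy → Ryx) — i.e. symmetry.
G1: fails — Ron but not Rno.
G2: holds.
G3: fails — Rw2w0 but not Rw0w2.
G4: fails — R32 but not R23.
G5: fails — Rwy but not Ryw.
Valid on: G2.

G2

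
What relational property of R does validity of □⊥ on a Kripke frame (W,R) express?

emptiness of R: ∀x ∀y ¬Rxy

□⊥ is valid iff no world has any successor (otherwise □⊥ fails at any world with one).
Conversely, any frame satisfying ∀x ∀y ¬Rxy validates the schema.
So the correspondent is emptiness of R.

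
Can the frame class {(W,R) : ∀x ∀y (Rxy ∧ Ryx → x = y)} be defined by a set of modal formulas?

If a class were modally definable it would be closed under surjective bounded morphisms (Goldblatt–Thomason).
The 8-cycle (worlds s,t,u,v,w,x,y,z with s→t→u→v→w→x→y→z→s) is antisymmetric. Sending even-indexed worlds to s and odd-indexed worlds to t is a surjective bounded morphism onto the two-world frame with s↔t, which is not antisymmetric.
So no modal formula (or set of formulas) defines exactly the antisymmetric frames.

No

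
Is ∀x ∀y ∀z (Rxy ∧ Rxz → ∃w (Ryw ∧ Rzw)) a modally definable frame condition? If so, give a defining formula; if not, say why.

Yes, by ◇□q → □◇q

The condition is convergence. A defining modal formula is ◇□q → □◇q.
Suppose ◇□q→□◇q is valid. Take Rxy, Rxz and set V(q)={w : Ryw}. Then □q at y so ◇□q at x, so □◇q at x, so ◇q at z, giving w with Rzw and Ryw.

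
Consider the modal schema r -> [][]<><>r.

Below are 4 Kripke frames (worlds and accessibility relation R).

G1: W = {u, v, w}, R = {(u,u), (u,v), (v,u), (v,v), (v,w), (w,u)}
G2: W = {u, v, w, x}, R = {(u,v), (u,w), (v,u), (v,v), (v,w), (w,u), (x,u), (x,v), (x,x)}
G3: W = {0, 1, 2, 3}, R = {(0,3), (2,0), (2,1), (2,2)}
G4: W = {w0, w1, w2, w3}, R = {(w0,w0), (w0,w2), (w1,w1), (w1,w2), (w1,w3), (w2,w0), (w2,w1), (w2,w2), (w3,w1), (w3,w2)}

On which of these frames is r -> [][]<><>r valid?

G1

Frame correspondent (Sahlqvist): forall x forall z (x R^2 z -> exists w (x = w & z R^2 w)) — i.e. a generalized confluence (Geach) condition.
G1: holds.
G2: fails — uR²w but no t with u=t and wR²t.
G3: fails — 2R²0 but no w with 2=w and 0R²w.
G4: fails — w3R²w0 but no w with w3=w and w0R²w.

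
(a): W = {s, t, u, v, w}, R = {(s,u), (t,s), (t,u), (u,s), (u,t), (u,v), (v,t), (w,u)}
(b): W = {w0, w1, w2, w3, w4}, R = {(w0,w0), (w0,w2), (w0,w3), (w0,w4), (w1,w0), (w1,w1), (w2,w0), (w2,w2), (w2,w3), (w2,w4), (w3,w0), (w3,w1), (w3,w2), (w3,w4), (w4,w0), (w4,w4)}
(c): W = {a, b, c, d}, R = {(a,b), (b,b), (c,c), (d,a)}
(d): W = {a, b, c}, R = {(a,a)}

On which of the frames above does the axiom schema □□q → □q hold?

This is the axiom for density; its first-order frame correspondent is ∀x ∀y (Rxy → ∃z (Rxz ∧ Rzy)).
(a): fails — Ruv but no z with Ruz and Rzv.
(b): satisfies the condition.
(c): fails — Rda but no z with Rdz and Rza.
(d): satisfies the condition.
Valid on: (b), (d).

(b), (d)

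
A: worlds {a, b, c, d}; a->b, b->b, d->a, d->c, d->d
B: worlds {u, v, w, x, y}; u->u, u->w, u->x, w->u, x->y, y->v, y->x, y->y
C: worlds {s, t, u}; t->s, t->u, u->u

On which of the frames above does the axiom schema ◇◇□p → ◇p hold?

This is the axiom for a generalized confluence (Geach) condition; its first-order frame correspondent is ∀x ∀y (xR²y → ∃w (yRw ∧ xRw)).
A: fails — dR²a but no w with aRw and dRw.
B: fails — uR²x but no t with xRt and uRt.
C: satisfies the condition.

C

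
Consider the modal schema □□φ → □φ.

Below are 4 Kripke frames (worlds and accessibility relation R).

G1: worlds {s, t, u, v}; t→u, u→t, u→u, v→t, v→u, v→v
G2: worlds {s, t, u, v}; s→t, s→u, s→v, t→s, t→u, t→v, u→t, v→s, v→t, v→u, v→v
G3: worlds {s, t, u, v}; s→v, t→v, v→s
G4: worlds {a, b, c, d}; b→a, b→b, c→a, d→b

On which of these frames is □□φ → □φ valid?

G1

The schema corresponds to density: ∀x ∀y (Rxy → ∃z (Rxz ∧ Rzy)).
G1: satisfies the condition.
G2: fails — Rut but no z with Ruz and Rzt.
G3: fails — Rsv but no z with Rsz and Rzv.
G4: fails — Rca but no z with Rcz and Rza.
Valid on: G1.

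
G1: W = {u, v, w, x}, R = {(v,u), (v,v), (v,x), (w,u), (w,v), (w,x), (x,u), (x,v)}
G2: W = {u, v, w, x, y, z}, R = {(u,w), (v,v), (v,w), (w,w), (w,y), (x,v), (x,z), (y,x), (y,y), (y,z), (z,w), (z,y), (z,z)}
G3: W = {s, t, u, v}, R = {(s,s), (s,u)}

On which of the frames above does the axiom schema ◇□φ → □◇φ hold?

G2

This is the axiom for convergence; its first-order frame correspondent is ∀x ∀y ∀z (Rxy ∧ Rxz → ∃w (Ryw ∧ Rzw)).
G1: fails — Rvv and Rvu but v and u have no common successor.
G2: condition met.
G3: fails — Rsu and Rsu but u and u have no common successor.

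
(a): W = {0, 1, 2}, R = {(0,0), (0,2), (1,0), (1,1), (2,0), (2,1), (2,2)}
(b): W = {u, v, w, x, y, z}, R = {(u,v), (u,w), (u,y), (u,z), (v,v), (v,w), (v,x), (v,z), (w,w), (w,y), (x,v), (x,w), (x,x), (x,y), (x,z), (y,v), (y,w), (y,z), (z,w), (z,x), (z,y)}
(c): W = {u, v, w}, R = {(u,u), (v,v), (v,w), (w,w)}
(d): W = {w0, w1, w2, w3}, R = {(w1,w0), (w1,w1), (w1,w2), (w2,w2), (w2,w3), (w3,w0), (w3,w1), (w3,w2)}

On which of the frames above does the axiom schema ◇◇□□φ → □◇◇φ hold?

(a), (b), (c)

This is the axiom for a generalized confluence (Geach) condition; its first-order frame correspondent is ∀x ∀y ∀z ((xR²y ∧ xRz) → ∃w (yR²w ∧ zR²w)).
(a): satisfies the condition.
(b): satisfies the condition.
(c): satisfies the condition.
(d): fails — w1R²w0, w1Rw0 but no w with w0R²w and w0R²w.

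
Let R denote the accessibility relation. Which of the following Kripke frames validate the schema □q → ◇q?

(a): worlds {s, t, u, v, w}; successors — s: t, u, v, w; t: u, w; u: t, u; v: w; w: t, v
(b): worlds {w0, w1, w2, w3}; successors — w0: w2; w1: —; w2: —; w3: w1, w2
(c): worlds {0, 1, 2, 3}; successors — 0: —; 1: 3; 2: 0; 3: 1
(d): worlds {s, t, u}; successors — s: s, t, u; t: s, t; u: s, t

Frame correspondent (Sahlqvist): ∀x ∃y Rxy — i.e. seriality.
(a): condition met.
(b): fails — world w1 has no successor.
(c): fails — world 0 has no successor.
(d): condition met.
Valid on: (a), (d).

(a), (d)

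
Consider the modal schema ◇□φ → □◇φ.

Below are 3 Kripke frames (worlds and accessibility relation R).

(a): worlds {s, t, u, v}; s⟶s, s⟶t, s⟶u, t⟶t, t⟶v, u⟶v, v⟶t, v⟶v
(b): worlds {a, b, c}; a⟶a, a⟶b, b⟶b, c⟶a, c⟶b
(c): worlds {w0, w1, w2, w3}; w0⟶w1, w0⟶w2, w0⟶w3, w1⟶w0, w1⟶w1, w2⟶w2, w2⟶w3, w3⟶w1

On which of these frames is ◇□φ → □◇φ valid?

This is the axiom for convergence; its first-order frame correspondent is ∀x ∀y ∀z (Rxy ∧ Rxz → ∃w (Ryw ∧ Rzw)).
(a): fails — Rsu and Rss but u and s have no common successor.
(b): ✓.
(c): fails — Rw0w1 and Rw0w2 but w1 and w2 have no common successor.

(b)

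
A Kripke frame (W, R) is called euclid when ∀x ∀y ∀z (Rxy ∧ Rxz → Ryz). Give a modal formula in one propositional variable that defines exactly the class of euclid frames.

◇r → □◇r

A defining formula is ◇r → □◇r (the 5 axiom).
Suppose ◇r→□◇r is valid. Take Rxy, Rxz and set V(r)={y}. Then ◇r at x, so □◇r at x, so ◇r at z, so some w with Rzw has r; w=y, i.e. Rzy. By symmetry of the argument, Ryz.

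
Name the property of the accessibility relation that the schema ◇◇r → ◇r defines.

Transitivity

This is frame-equivalent to □r → □□r (substitute ¬r for r and contrapose).
Suppose □r→□□r is valid. Take Rxy, Ryz and set V(r)={w : Rxw}. Then □r at x, so □□r at x, so □r at y, so r at z, i.e. Rxz.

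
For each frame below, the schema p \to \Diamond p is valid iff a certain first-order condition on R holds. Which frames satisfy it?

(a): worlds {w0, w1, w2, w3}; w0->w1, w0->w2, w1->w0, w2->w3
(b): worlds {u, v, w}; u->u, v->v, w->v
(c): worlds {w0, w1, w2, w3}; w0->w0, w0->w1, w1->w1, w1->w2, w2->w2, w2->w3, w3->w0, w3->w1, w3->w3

(c)

Frame correspondent (Sahlqvist): \forall x Rxx — i.e. reflexivity.
(a): fails — world w0 does not see itself.
(b): fails — world w does not see itself.
(c): holds.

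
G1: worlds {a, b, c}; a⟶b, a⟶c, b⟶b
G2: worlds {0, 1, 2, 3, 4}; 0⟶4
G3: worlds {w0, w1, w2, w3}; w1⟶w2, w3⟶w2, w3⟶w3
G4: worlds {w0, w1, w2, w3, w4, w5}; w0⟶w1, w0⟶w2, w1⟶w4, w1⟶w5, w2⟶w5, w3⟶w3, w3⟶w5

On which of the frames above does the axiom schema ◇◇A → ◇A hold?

The schema corresponds to transitivity: ∀x ∀y ∀z (Rxy ∧ Ryz → Rxz).
G1: condition met.
G2: condition met.
G3: condition met.
G4: fails — Rw0w1 and Rw1w5 but not Rw0w5.

G1, G2, G3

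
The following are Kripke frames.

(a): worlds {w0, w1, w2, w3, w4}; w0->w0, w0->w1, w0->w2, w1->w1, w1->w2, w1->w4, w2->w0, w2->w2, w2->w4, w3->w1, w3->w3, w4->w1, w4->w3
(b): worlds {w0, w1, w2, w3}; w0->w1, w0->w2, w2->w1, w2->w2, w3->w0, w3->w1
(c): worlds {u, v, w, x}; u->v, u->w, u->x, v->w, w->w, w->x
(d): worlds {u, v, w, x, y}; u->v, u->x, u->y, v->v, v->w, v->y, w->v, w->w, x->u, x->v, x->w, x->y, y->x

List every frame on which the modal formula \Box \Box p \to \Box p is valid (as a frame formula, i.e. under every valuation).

Frame correspondent (Sahlqvist): \forall x \forall y (Rxy \to \exists z (Rxz \wedge Rzy)) — i.e. density.
(a): condition met.
(b): fails — Rw3w0 but no z with Rw3z and Rzw0.
(c): fails — Ruv but no z with Ruz and Rzv.
(d): fails — Ryx but no z with Ryz and Rzx.

(a)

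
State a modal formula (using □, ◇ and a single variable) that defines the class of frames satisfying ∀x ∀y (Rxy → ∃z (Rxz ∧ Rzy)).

□□s → □s

The condition is density. The C4 schema □□s → □s defines it.
Suppose □□s→□s is valid. Take Rxy and set V(s)={w : xR²w}. Then □□s at x, so □s at x, so s at y, i.e. ∃z(Rxz∧Rzy).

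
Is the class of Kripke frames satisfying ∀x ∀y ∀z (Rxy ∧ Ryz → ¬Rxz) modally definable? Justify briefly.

Modal frame validity is preserved under surjective bounded morphisms.
The 3-cycle (worlds w0,w1,w2 with w0→w1→w2→w0) is intransitive. Mapping every world to a single reflexive point • is a surjective bounded morphism; the reflexive point is not intransitive (R••∧R•• but R••).
So no modal formula (or set of formulas) defines exactly the intransitive frames.

Not definable by any modal formula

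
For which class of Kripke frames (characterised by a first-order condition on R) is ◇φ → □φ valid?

Partial functionality

Suppose ◇φ→□φ is valid. Take Rxy, Rxz and set V(φ)={y}. Then ◇φ at x, so □φ at x, so φ at z, i.e. z=y.
Conversely, on a frame with partial functionality the schema holds at every world under every valuation.
Frame condition: ∀x ∀y ∀z (Rxy ∧ Rxz → y = z).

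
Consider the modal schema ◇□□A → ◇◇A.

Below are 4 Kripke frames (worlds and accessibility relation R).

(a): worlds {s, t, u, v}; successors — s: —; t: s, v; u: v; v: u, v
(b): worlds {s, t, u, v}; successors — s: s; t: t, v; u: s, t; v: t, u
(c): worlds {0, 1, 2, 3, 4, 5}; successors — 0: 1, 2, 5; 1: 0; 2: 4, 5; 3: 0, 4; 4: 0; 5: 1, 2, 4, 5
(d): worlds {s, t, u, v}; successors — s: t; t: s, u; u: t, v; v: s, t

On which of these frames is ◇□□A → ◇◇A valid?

(b), (c)

Frame correspondent (Sahlqvist): ∀x ∀y (xRy → ∃w (yR²w ∧ xR²w)) — i.e. a generalized confluence (Geach) condition.
(a): fails — tRs but no w with sR²w and tR²w.
(b): condition met.
(c): condition met.
(d): fails — sRt but no w with tR²w and sR²w.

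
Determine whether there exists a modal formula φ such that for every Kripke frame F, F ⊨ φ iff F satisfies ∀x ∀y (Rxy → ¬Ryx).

Any modally definable frame class is closed under surjective bounded morphisms.
The 4-cycle (worlds a,b,c,d with a→b→c→d→a) is asymmetric. Mapping every world to a single reflexive point • is a surjective bounded morphism, and the reflexive point is not asymmetric (R•• but asymmetry requires ¬R••).
Hence asymmetry is not modally definable.

No — not modally definable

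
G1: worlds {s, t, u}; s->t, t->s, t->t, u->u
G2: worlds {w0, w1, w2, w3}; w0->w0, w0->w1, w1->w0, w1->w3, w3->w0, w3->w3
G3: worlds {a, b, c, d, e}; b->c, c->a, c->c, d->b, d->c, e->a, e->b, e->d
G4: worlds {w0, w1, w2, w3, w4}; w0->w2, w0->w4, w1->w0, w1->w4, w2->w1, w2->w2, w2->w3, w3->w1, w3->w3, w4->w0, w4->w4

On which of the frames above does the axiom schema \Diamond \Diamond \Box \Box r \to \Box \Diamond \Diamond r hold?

G1, G2, G4

The schema corresponds to a generalized confluence (Geach) condition: \forall x \forall y \forall z ((x R^2 y \wedge xRz) \to \exists w (y R^2 w \wedge z R^2 w)).
G1: ✓.
G2: ✓.
G3: fails — bR²a, bRc but no w with aR²w and cR²w.
G4: ✓.
Valid on: G1, G2, G4.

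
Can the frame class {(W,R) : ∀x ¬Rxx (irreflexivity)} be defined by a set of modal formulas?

Any modally definable frame class is closed under surjective bounded morphisms.
The 2-cycle (worlds 0,1 with 0→1→0) is irreflexive, and the map sending every world to a single reflexive point • is a surjective bounded morphism (forth: every edge maps to (•,•); back: every world has a successor). So any modal formula valid on the 2-cycle is also valid on the reflexive point, which is not irreflexive.
So no modal formula (or set of formulas) defines exactly the irreflexive frames.

Not modally definable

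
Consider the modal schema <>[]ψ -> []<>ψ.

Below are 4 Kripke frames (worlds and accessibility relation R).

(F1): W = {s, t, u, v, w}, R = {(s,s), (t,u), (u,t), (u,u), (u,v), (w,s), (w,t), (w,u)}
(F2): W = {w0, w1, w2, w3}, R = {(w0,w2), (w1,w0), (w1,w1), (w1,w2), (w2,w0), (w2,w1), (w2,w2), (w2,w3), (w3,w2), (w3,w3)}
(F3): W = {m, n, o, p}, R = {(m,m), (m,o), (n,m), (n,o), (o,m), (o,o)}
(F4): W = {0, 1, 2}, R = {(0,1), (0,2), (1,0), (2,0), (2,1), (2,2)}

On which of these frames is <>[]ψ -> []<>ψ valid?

The schema corresponds to convergence: forall x forall y forall z (Rxy & Rxz -> exists w (Ryw & Rzw)).
(F1): fails — Ruv and Ruv but v and v have no common successor.
(F2): holds.
(F3): holds.
(F4): fails — R20 and R21 but 0 and 1 have no common successor.
Valid on: (F2), (F3).

(F2), (F3)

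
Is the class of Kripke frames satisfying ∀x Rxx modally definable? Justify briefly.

Definable; □p → p defines it

Yes: it is reflexivity, defined by the T schema □p → p.
Suppose □p→p is valid. At any x set V(p)={w : Rxw}. Then □p holds at x, so p holds at x, i.e. Rxx.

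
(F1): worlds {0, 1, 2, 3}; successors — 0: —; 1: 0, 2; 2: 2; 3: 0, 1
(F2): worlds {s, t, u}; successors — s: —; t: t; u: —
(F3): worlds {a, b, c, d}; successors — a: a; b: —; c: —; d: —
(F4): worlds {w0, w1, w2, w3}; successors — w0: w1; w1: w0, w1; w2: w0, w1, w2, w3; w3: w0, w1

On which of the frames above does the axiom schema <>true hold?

This is the axiom for seriality; its first-order frame correspondent is forall x exists y Rxy.
(F1): fails — world 0 has no successor.
(F2): fails — world s has no successor.
(F3): fails — world b has no successor.
(F4): satisfies the condition.
Valid on: (F4).

(F4)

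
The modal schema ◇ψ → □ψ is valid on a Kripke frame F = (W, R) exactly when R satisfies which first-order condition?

partial functionality: ∀x ∀y ∀z (Rxy ∧ Rxz → y = z)

This is the CD axiom.
It corresponds to partial functionality: ∀x ∀y ∀z (Rxy ∧ Rxz → y = z).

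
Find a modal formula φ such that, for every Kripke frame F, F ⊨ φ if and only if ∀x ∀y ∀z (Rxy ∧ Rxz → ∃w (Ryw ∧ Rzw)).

◇□q → □◇q

This is convergence; the standard corresponding axiom is .2: ◇□q → □◇q.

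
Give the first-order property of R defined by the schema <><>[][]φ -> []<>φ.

This is a Sahlqvist (Geach-type) schema ◇^2□^2φ → □^1◇^1φ.
First-order correspondent: forall x forall y forall z ((x R^2 y & xRz) -> exists w (y R^2 w & zRw)).

forall x forall y forall z ((x R^2 y & xRz) -> exists w (y R^2 w & zRw))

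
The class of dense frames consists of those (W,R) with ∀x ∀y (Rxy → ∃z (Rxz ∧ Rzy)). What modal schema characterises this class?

□□r → □r

The condition is density. The C4 schema □□r → □r defines it.
Suppose □□r→□r is valid. Take Rxy and set V(r)={w : xR²w}. Then □□r at x, so □r at x, so r at y, i.e. ∃z(Rxz∧Rzy).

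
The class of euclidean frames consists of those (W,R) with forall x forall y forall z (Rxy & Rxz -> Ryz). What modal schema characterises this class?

◇p → □◇p

The condition is the Euclidean property. The 5 schema ◇p → □◇p defines it.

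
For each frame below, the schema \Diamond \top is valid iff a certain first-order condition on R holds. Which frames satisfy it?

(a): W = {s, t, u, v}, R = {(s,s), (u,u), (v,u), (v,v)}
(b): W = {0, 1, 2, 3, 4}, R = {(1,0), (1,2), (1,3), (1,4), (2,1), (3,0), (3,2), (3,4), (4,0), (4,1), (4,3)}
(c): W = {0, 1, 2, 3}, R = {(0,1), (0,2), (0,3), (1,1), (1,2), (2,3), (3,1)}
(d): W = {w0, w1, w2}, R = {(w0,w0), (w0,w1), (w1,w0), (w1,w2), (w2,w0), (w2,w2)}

Frame correspondent (Sahlqvist): \forall x \exists y Rxy — i.e. seriality.
(a): fails — world t has no successor.
(b): fails — world 0 has no successor.
(c): holds.
(d): holds.

(c), (d)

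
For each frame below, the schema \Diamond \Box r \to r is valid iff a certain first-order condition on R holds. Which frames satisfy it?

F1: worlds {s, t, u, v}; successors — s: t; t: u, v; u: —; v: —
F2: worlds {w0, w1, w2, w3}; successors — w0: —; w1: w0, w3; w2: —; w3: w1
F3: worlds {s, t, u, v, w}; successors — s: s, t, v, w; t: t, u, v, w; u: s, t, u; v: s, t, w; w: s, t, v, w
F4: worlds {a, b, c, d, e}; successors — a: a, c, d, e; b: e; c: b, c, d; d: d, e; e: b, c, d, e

none

Frame correspondent (Sahlqvist): \forall x \forall y (xRy \to \exists w (yRw \wedge x = w)) — i.e. a generalized confluence (Geach) condition.
F1: fails — sRt but no w with tRw and s=w.
F2: fails — w1Rw0 but no w with w0Rw and w1=w.
F3: fails — sRt but no w* with tRw* and s=w*.
F4: fails — aRc but no w with cRw and a=w.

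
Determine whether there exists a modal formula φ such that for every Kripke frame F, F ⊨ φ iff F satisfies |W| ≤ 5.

Modal frame validity is preserved under disjoint unions.
Any modal formula valid on each of 6 disjoint one-world frames is valid on their disjoint union (validity is preserved under disjoint unions). Each one-world frame has |W|=1≤5, but the union has |W|=6.
Hence having at most 5 worlds is not modally definable.

No — not modally definable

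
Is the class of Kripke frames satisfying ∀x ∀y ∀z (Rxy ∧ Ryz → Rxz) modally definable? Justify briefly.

Yes: it is transitivity, defined by the 4 schema □q → □□q.

Yes — defined by □q → □□q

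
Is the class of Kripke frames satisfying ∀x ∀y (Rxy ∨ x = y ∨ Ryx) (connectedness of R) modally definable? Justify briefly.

Modal frame validity is preserved under disjoint unions.
Take 4 disjoint single-world reflexive frames: each is trivially connected, but their disjoint union has 4 worlds with no edge between distinct components, so it is not connected.
So no modal formula (or set of formulas) defines exactly the connected frames.

No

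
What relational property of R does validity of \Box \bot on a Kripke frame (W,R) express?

□⊥ is valid iff no world has any successor (otherwise □⊥ fails at any world with one).
Conversely, on a frame with emptiness of R the schema holds at every world under every valuation.
Frame condition: \forall x \forall y \neg Rxy.

emptiness of R: \forall x \forall y \neg Rxy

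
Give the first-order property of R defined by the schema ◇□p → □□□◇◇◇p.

This is a Sahlqvist (Geach-type) schema ◇^1□^1p → □^3◇^3p.
First-order correspondent: ∀x ∀y ∀z ((xRy ∧ xR³z) → ∃w (yRw ∧ zR³w)).

∀x ∀y ∀z ((xRy ∧ xR³z) → ∃w (yRw ∧ zR³w))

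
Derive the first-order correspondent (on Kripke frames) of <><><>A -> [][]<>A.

This is a Sahlqvist (Geach-type) schema ◇^3□^0A → □^2◇^1A.
Minimal-valuation argument: fix x; take any y with xR^3y and any z with xR^2z. Set V(A) to the set of worlds R-reachable from y in exactly 0 steps. Then □^0A holds at y, so the antecedent holds at x; validity forces ◇^1A at z, giving a w with zR^1w and yR^0w.
First-order correspondent: forall x forall y forall z ((x R^3 y & x R^2 z) -> exists w (y = w & zRw)).

forall x forall y forall z ((x R^3 y & x R^2 z) -> exists w (y = w & zRw))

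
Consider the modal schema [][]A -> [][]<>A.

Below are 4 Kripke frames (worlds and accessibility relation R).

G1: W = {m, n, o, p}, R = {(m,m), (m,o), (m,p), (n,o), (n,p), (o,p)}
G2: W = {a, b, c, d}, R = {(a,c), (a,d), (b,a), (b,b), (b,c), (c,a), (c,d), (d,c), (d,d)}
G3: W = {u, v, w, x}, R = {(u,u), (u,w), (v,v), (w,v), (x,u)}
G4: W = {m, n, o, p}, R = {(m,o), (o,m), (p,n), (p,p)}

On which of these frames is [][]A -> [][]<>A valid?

G2

This is the axiom for a generalized confluence (Geach) condition; its first-order frame correspondent is forall x forall z (x R^2 z -> exists w (x R^2 w & zRw)).
G1: fails — mR²p but no w with mR²w and pRw.
G2: holds.
G3: fails — xR²w but no t with xR²t and wRt.
G4: fails — mR²m but no w with mR²w and mRw.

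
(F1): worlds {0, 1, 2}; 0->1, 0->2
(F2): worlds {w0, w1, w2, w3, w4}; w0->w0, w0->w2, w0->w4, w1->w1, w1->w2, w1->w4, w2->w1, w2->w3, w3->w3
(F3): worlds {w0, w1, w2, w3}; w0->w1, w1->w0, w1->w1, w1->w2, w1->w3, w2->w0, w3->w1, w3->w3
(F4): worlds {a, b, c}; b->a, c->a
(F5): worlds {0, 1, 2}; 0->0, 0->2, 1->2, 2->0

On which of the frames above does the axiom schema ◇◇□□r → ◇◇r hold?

(F1), (F3), (F4), (F5)

The schema corresponds to a generalized confluence (Geach) condition: ∀x ∀y (xR²y → ∃w (yR²w ∧ xR²w)).
(F1): satisfies the condition.
(F2): fails — w0R²w4 but no w with w4R²w and w0R²w.
(F3): satisfies the condition.
(F4): satisfies the condition.
(F5): satisfies the condition.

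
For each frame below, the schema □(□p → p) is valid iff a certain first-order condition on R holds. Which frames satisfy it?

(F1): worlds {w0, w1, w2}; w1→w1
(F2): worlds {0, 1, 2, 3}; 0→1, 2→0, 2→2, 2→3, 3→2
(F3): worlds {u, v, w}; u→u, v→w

The schema corresponds to shift-reflexivity: ∀x ∀y (Rxy → Ryy).
(F1): condition met.
(F2): fails — R01 but not R11.
(F3): fails — Rvw but not Rww.
Valid on: (F1).

(F1)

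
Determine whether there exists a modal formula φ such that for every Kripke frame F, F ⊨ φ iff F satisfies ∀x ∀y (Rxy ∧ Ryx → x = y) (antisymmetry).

Not definable by any modal formula

Modal frame validity is preserved under surjective bounded morphisms.
The 6-cycle (worlds w0,w1,w2,w3,w4,w5 with w0→w1→w2→w3→w4→w5→w0) is antisymmetric. Sending even-indexed worlds to • and odd-indexed worlds to ∘ is a surjective bounded morphism onto the two-world frame with •↔∘, which is not antisymmetric.
So the class is not modally definable.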